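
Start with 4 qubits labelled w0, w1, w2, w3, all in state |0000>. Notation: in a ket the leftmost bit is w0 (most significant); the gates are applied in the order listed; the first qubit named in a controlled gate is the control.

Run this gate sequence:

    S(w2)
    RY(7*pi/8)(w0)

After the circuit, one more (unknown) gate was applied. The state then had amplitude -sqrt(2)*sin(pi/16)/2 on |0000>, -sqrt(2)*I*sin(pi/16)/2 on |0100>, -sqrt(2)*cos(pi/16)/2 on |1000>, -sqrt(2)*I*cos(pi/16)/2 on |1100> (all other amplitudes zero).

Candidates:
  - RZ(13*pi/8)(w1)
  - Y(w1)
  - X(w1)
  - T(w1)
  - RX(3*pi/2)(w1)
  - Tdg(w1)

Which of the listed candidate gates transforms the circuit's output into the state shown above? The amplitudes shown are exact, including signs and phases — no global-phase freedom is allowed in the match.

The applied gate was RX(3*pi/2)(w1).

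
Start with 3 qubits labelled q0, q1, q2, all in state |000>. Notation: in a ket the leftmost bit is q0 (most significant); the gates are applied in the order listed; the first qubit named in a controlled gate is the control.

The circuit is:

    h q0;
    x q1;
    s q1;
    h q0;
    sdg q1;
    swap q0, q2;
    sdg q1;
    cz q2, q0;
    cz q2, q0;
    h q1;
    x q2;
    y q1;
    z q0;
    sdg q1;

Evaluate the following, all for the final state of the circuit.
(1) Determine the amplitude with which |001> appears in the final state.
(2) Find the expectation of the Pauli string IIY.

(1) The final state's coefficient on |001> equals sqrt(2)/2.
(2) The observable IIY averages to 0.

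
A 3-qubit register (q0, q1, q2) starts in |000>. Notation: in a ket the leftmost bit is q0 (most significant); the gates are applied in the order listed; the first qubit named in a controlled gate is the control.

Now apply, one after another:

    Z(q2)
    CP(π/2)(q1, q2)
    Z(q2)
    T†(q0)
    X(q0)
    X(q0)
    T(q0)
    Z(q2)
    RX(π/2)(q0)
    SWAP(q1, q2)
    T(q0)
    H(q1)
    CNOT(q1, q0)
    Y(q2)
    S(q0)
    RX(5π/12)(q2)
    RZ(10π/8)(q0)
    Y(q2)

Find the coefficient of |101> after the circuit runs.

The final state's coefficient on |101> equals (-sqrt(3*sqrt(2) + 6)/8 + sqrt(2 - sqrt(2))/8)*exp(3*I*pi/8). Key observation: gates 3-8 undo each other exactly, leaving only the rest of the circuit to track.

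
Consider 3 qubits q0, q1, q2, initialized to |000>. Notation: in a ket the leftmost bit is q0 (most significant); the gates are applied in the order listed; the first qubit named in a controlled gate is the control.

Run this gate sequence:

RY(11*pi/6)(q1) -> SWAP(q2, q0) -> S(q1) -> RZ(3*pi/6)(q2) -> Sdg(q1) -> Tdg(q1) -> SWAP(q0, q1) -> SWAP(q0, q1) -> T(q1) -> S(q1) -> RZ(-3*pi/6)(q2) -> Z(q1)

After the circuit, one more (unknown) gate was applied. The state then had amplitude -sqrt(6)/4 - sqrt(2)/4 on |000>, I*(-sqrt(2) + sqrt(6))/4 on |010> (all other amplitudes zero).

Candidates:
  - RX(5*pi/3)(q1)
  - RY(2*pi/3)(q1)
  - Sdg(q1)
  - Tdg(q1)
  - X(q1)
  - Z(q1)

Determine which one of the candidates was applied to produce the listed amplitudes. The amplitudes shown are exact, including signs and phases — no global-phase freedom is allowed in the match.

It was Z(q1) that produced the state shown. Key observation: gates 4-11 undo each other exactly, leaving only the rest of the circuit to track.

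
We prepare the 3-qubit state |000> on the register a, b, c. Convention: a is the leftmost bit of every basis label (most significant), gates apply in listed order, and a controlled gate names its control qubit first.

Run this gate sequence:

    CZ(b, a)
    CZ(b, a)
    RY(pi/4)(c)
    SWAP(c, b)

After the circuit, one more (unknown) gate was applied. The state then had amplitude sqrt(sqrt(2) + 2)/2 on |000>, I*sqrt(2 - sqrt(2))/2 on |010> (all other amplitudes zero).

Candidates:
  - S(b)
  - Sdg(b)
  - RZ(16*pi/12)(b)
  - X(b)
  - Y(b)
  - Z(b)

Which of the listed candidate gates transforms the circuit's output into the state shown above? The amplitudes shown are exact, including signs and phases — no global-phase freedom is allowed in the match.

The unique candidate consistent with the amplitudes is S(b). Key observation: steps 1-2 multiply out to the identity, so the circuit reduces to the remaining gates.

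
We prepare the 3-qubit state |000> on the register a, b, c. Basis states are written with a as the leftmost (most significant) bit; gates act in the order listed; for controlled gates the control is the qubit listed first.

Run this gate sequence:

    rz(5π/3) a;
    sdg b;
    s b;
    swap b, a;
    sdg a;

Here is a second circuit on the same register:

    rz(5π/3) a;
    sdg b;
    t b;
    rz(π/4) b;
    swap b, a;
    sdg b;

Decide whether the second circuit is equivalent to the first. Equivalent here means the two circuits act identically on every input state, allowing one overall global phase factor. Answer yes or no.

No — the two circuits implement different unitaries, even allowing a global phase.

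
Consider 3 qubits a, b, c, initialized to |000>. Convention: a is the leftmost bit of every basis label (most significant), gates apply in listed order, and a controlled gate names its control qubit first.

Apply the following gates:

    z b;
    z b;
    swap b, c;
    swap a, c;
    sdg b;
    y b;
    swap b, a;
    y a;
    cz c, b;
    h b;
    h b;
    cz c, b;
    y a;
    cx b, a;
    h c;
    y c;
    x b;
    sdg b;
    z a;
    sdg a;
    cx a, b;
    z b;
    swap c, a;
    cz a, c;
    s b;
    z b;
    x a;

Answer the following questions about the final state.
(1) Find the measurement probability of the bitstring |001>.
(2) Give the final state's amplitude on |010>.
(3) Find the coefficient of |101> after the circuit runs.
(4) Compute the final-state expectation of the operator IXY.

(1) A full measurement returns |001> with probability 1/2. Key observation: gates 8-13 undo each other exactly, leaving only the rest of the circuit to track.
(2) |010> carries amplitude 0 in the final state.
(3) The amplitude on |101> is sqrt(2)/2.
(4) In the final state, IXY has expectation 0.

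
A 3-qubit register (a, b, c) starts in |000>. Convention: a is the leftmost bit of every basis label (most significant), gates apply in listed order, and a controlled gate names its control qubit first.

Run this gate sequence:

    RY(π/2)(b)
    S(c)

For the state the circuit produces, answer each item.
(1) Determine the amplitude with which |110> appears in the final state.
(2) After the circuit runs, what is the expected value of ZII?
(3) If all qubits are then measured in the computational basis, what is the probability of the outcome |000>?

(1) |110> carries amplitude 0 in the final state.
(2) In the final state, ZII has expectation 1.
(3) Outcome |000> occurs with probability 1/2.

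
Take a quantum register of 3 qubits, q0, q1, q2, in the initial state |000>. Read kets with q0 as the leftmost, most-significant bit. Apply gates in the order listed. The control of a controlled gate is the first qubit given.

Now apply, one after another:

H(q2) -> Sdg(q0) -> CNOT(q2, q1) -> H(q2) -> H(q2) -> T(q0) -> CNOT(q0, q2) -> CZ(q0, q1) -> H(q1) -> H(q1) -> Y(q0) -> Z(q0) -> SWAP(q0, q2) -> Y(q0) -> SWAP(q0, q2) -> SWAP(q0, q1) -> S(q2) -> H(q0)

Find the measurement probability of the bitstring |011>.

The probability of measuring |011> is 1/4.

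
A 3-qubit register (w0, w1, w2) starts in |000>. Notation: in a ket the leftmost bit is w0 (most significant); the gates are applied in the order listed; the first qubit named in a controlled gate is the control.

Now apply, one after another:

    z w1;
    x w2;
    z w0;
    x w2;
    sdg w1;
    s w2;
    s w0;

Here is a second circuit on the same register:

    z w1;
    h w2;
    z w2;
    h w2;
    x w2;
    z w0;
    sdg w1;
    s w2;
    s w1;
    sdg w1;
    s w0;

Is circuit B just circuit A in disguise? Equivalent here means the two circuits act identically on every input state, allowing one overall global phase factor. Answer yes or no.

Yes, they are equivalent — the unitaries differ by at most a global phase.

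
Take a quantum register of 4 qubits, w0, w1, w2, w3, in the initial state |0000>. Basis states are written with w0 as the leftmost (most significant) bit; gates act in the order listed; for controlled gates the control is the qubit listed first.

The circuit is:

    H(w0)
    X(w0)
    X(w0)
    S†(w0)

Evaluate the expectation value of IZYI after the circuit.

In the final state, IZYI has expectation 0. Key observation: the block from step 2 through step 3 cancels to the identity and can be dropped.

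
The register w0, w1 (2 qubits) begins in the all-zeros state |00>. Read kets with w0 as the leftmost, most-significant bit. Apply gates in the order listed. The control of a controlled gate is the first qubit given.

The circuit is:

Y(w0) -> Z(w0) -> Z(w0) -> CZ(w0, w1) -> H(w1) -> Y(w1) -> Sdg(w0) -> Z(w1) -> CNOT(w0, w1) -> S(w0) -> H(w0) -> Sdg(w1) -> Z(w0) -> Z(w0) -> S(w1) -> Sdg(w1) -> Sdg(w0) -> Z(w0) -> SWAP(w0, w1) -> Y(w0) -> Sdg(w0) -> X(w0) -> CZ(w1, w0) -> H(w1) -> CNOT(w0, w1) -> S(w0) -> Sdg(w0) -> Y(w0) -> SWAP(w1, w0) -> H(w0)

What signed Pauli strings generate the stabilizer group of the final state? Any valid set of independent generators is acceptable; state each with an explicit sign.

The final state is stabilized by the group generated by -YI, +IX; other independent generating sets are equally valid.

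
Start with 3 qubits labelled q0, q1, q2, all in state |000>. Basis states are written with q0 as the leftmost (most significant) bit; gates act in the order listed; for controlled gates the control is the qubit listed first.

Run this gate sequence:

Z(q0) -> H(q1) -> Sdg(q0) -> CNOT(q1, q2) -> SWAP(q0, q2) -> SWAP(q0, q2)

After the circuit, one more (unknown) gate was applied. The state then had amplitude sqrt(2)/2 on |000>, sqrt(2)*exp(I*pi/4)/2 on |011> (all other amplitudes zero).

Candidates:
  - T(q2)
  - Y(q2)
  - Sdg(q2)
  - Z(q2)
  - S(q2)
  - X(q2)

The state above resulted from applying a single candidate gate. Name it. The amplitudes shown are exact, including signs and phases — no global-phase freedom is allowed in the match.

The applied gate was T(q2).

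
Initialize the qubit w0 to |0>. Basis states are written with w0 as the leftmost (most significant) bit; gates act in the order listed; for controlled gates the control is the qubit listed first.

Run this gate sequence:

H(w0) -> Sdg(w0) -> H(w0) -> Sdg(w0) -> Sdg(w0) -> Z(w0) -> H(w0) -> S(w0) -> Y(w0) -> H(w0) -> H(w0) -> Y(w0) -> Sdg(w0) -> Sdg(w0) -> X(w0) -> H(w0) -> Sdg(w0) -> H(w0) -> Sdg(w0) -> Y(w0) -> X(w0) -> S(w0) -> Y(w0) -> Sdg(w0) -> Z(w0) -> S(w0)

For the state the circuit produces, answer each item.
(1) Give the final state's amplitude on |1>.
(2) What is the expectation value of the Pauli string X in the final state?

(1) The final state's coefficient on |1> equals sqrt(2)*I/2.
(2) The observable X averages to 1.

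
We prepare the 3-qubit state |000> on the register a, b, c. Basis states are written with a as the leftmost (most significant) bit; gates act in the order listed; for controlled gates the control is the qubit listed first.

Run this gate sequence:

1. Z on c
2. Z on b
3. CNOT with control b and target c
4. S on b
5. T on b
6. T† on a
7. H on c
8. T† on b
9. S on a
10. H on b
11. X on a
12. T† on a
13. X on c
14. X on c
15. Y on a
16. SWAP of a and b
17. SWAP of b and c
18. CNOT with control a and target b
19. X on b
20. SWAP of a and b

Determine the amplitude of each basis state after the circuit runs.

The resulting statevector has amplitude -exp(I*pi/4)/2 on |000>, 0 on |001>, -exp(I*pi/4)/2 on |010>, 0 on |011>, -exp(I*pi/4)/2 on |100>, 0 on |101>, -exp(I*pi/4)/2 on |110>, 0 on |111>.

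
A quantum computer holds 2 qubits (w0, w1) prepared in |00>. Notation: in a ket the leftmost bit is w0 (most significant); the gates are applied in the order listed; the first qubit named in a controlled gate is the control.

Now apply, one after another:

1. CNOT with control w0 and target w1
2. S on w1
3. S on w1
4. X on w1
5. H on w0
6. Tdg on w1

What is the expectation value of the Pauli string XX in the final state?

The expectation value of XX is 0.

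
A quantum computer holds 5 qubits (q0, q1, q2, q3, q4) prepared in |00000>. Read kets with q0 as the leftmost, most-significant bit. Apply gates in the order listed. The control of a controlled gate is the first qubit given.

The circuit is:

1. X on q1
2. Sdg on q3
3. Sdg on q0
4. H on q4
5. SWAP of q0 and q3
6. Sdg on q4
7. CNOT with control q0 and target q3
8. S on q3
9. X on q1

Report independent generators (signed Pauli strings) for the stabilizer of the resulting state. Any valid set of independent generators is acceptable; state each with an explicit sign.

The stabilizer group can be generated by -IIIIY, +ZIIII, +IZIII, +IIZII, +IIIZI, among other valid generating sets.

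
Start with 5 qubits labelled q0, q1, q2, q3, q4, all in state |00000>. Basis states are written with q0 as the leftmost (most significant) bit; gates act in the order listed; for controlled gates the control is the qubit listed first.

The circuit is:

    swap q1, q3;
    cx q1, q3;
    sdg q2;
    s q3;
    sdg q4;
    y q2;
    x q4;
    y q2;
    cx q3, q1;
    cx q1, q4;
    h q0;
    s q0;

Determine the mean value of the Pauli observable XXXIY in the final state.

The expectation value of XXXIY is 0.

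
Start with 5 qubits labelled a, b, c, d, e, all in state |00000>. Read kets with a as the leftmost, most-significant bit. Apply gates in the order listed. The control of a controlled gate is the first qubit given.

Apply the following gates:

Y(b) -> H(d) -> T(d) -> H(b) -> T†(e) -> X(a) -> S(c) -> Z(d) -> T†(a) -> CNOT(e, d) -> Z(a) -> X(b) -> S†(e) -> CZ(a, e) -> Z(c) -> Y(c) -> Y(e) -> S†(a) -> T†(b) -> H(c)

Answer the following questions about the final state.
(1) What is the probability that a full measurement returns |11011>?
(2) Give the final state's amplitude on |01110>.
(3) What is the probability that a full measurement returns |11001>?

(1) The probability of measuring |11011> is 1/8.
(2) The amplitude on |01110> is 0.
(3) Outcome |11001> occurs with probability 1/8.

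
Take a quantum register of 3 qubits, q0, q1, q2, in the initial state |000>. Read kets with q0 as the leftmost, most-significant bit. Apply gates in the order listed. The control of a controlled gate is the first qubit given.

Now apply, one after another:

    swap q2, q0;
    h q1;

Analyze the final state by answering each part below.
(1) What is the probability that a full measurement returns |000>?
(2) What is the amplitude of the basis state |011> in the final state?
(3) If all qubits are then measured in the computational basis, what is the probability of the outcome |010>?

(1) Outcome |000> occurs with probability 1/2.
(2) The final state's coefficient on |011> equals 0.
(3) A full measurement returns |010> with probability 1/2.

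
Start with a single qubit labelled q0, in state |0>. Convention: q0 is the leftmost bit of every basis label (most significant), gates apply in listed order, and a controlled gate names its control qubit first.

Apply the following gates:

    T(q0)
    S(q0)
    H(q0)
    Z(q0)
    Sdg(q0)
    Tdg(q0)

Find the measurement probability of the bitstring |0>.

A full measurement returns |0> with probability 1/2.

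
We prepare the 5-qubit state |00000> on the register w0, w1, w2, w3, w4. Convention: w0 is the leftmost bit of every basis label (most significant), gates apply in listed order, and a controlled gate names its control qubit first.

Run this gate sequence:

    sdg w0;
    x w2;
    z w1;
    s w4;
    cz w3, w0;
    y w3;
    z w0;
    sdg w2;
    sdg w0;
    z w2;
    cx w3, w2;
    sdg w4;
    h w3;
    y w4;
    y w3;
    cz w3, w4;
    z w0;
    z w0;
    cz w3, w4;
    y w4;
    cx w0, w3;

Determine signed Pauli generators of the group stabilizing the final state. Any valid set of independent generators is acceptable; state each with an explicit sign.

One valid set of independent stabilizer generators is +IIIXI, +ZIIII, +IZIII, +IIZII, +IIIIZ (any independent generating set of the same group is equally correct). Key observation: steps 16-19 multiply out to the identity, so the circuit reduces to the remaining gates.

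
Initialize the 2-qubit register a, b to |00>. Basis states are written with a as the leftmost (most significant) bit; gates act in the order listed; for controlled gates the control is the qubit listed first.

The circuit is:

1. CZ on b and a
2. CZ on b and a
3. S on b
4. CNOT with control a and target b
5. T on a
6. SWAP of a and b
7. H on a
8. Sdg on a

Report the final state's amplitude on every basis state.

The resulting statevector has amplitude sqrt(2)/2 on |00>, 0 on |01>, -sqrt(2)*I/2 on |10>, 0 on |11>. Key observation: the block from step 1 through step 2 cancels to the identity and can be dropped.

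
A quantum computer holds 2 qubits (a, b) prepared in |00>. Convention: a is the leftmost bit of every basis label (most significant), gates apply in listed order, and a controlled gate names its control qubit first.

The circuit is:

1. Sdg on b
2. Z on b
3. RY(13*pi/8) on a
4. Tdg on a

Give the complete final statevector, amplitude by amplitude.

The resulting statevector has amplitude -cos(3*pi/16) on |00>, 0 on |01>, -exp(3*I*pi/4)*sin(3*pi/16) on |10>, 0 on |11>.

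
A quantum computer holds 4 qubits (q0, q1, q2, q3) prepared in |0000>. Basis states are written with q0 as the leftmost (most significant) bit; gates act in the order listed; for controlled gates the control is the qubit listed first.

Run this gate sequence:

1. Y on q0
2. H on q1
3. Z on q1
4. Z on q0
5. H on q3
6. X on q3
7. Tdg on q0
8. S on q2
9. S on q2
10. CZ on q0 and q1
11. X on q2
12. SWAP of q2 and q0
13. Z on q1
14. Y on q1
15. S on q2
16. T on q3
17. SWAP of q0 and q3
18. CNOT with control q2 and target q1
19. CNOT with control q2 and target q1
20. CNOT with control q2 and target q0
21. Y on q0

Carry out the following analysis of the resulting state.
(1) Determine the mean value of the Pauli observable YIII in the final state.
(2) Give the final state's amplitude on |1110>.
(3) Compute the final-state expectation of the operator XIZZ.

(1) The observable YIII averages to -sqrt(2)/2.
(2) The final state's coefficient on |1110> equals 0.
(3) The expectation value of XIZZ is -sqrt(2)/2.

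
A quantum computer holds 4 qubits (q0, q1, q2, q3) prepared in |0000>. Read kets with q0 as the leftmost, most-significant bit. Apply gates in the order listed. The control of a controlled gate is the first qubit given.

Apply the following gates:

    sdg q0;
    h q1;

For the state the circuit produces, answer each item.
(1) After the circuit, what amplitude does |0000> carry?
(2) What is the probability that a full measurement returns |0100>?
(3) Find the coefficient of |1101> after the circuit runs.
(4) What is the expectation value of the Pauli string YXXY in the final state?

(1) |0000> carries amplitude sqrt(2)/2 in the final state.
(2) A full measurement returns |0100> with probability 1/2.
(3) The amplitude on |1101> is 0.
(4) In the final state, YXXY has expectation 0.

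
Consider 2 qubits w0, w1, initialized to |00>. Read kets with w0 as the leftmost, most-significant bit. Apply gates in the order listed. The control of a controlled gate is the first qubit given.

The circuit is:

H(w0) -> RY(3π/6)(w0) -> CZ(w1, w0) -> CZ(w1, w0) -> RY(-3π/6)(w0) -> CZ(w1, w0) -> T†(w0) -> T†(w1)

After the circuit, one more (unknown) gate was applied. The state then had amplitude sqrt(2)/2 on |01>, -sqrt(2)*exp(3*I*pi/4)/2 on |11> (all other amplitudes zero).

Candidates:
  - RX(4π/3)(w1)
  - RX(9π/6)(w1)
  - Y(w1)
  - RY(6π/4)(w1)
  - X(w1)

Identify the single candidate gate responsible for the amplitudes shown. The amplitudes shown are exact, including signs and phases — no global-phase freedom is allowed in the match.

The unique candidate consistent with the amplitudes is X(w1). Key observation: the block from step 2 through step 5 cancels to the identity and can be dropped.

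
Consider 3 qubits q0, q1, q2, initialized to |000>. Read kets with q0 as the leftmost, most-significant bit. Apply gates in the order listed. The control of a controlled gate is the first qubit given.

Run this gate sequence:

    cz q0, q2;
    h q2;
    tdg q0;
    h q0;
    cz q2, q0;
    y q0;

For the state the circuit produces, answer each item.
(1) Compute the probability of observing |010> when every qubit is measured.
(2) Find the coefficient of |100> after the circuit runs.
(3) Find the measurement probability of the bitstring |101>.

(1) A full measurement returns |010> with probability 0.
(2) The amplitude on |100> is I/2.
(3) The probability of measuring |101> is 1/4.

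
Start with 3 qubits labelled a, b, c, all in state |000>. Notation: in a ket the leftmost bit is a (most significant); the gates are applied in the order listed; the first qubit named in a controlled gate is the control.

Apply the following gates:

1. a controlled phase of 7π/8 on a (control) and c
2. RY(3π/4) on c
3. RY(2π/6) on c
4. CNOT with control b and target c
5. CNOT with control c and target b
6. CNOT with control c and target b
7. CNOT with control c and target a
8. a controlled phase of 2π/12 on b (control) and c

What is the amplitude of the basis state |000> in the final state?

The amplitude on |000> is -sqrt(sqrt(2) + 2)/4 + sqrt(6 - 3*sqrt(2))/4. Key observation: the block from step 5 through step 6 cancels to the identity and can be dropped.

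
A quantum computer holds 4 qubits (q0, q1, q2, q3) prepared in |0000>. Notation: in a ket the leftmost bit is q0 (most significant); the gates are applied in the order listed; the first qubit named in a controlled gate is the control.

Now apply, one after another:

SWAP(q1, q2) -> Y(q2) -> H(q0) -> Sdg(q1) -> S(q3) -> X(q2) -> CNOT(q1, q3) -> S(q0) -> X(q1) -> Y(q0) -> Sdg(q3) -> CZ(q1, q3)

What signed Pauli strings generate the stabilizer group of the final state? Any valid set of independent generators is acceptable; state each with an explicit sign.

The final state is stabilized by the group generated by +YIII, -IZII, +IIZI, +IIIZ; other independent generating sets are equally valid.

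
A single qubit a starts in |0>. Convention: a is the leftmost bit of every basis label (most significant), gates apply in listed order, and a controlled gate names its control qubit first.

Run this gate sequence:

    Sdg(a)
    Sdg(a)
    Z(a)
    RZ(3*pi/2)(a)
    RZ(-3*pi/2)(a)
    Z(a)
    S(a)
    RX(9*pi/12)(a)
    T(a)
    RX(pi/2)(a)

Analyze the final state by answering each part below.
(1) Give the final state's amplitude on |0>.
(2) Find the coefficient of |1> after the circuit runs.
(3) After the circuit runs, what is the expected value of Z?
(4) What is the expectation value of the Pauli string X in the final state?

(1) The final state's coefficient on |0> equals sqrt(2)*(sqrt(2 - sqrt(2)) - sqrt(sqrt(2) + 2)*exp(I*pi/4))/4.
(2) The final state's coefficient on |1> equals -sqrt(2)*sqrt(sqrt(2) + 2)*exp(3*I*pi/4)/4 - sqrt(2)*I*sqrt(2 - sqrt(2))/4.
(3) In the final state, Z has expectation -1/2.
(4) The observable X averages to 1/2.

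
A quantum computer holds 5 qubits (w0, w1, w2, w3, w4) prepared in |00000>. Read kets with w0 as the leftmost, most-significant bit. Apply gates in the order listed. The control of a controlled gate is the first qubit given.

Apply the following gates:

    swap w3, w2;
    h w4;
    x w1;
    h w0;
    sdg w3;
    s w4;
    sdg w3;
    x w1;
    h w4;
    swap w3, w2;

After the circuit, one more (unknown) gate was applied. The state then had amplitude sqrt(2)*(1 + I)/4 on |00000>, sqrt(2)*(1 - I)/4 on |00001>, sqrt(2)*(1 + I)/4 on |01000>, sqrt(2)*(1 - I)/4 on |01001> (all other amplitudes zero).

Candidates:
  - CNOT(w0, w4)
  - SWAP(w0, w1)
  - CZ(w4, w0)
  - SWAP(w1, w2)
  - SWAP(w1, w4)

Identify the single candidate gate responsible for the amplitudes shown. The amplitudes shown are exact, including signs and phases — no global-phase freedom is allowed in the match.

The unique candidate consistent with the amplitudes is SWAP(w0, w1).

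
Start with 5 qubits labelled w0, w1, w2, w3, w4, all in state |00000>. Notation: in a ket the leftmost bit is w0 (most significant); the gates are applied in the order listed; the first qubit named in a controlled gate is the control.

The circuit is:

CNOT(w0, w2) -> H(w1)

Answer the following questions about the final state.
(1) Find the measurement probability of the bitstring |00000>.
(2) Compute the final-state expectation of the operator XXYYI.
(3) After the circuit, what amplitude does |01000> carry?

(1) A full measurement returns |00000> with probability 1/2.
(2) The expectation value of XXYYI is 0.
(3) |01000> carries amplitude sqrt(2)/2 in the final state.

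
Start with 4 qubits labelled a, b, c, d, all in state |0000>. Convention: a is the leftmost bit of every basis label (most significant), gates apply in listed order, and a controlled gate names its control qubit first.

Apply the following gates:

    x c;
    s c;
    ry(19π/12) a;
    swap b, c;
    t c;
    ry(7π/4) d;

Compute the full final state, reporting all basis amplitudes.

After the circuit, the state carries amplitude I*(sqrt(2) + 2 + sqrt(6))/8 on |0100>, I*(-2*sqrt(3) - sqrt(2) + sqrt(6))/8 on |0101>, I*(-2*sqrt(3) - sqrt(6) + sqrt(2))/8 on |1100>, I*(-2 + sqrt(2) + sqrt(6))/8 on |1101>, and 0 on every other basis state.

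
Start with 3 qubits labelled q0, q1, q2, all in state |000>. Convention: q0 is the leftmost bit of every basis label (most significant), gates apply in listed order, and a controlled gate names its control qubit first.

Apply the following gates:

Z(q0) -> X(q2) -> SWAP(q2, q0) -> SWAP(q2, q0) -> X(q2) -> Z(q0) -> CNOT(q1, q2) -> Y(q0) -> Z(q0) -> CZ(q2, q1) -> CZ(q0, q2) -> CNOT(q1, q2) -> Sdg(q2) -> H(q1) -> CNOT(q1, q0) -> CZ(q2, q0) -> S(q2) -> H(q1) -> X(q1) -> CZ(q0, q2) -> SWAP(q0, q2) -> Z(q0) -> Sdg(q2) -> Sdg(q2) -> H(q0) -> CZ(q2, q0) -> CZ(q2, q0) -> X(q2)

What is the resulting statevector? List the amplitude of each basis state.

The resulting statevector has amplitude sqrt(2)*I/4 on |000>, sqrt(2)*I/4 on |001>, sqrt(2)*I/4 on |010>, -sqrt(2)*I/4 on |011>, sqrt(2)*I/4 on |100>, sqrt(2)*I/4 on |101>, sqrt(2)*I/4 on |110>, -sqrt(2)*I/4 on |111>. Key observation: steps 1-6 multiply out to the identity, so the circuit reduces to the remaining gates.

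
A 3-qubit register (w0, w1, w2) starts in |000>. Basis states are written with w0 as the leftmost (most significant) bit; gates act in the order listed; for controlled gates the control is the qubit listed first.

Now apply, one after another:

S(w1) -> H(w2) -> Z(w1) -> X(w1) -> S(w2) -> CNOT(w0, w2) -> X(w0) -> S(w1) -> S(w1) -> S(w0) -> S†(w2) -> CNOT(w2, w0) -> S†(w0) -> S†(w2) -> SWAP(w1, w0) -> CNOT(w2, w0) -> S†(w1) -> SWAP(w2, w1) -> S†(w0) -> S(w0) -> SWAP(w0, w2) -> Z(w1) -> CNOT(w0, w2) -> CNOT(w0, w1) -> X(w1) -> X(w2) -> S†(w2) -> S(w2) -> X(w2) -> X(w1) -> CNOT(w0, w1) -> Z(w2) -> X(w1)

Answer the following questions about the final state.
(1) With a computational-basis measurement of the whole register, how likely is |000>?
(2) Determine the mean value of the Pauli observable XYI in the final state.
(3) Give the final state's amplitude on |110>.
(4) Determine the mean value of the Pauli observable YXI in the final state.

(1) Outcome |000> occurs with probability 1/2.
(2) The observable XYI averages to 1.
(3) |110> carries amplitude sqrt(2)*I/2 in the final state.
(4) The expectation value of YXI is 1.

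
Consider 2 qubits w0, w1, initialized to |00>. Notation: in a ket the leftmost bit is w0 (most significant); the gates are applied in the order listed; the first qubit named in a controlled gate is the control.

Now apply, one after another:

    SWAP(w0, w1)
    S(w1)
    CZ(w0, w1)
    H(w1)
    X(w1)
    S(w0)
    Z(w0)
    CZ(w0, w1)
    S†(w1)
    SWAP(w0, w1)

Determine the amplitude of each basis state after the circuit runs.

The resulting statevector has amplitude sqrt(2)/2 on |00>, 0 on |01>, -sqrt(2)*I/2 on |10>, 0 on |11>.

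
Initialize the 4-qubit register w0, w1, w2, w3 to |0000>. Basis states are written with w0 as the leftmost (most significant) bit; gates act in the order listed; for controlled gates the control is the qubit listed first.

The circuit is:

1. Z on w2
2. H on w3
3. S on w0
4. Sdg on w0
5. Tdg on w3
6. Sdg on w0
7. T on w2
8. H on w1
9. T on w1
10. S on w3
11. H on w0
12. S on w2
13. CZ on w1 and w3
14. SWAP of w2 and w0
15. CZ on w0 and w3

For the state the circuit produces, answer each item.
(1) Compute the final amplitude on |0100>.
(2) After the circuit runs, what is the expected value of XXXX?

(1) |0100> carries amplitude sqrt(2)*exp(I*pi/4)/4 in the final state.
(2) The expectation value of XXXX is 0.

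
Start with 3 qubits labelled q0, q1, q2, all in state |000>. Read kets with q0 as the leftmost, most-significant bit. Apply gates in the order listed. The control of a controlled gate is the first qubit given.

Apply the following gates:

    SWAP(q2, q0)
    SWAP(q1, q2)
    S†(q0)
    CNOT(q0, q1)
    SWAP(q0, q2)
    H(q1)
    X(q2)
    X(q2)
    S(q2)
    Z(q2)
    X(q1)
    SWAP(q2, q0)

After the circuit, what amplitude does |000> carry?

|000> carries amplitude sqrt(2)/2 in the final state.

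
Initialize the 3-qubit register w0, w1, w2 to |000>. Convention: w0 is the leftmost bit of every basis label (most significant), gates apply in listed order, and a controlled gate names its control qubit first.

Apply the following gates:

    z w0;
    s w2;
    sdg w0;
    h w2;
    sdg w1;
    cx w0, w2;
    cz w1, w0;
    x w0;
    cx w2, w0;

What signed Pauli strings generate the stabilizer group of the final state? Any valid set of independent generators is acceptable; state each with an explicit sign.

The stabilizer group can be generated by +XIX, -ZIZ, +IZI, among other valid generating sets.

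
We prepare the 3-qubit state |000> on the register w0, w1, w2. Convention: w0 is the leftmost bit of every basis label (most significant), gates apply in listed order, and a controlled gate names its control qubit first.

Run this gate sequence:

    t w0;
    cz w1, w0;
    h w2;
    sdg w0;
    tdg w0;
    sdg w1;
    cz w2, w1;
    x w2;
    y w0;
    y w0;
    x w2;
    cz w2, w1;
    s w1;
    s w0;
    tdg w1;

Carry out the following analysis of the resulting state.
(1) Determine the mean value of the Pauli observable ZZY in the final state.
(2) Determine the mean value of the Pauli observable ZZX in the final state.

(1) The observable ZZY averages to 0.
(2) The expectation value of ZZX is 1.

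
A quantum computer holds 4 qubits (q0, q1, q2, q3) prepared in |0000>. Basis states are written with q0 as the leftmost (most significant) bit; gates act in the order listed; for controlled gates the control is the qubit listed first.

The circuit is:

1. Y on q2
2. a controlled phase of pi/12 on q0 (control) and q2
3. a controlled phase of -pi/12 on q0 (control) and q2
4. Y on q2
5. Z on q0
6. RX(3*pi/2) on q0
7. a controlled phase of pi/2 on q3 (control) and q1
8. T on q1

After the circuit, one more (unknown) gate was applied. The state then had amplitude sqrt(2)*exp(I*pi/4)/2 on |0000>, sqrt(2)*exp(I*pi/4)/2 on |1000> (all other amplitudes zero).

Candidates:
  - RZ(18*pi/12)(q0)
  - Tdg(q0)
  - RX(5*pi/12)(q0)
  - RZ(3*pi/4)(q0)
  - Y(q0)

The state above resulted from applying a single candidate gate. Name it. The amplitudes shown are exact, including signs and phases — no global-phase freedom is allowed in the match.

It was RZ(18*pi/12)(q0) that produced the state shown.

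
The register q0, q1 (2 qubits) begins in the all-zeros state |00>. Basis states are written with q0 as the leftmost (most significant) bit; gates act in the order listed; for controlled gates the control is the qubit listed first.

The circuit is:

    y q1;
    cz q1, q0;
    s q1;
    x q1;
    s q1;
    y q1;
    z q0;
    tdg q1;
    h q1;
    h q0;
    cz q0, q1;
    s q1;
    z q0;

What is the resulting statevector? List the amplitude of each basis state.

After the circuit, the state carries amplitude -exp(I*pi/4)/2 on |00>, exp(3*I*pi/4)/2 on |01>, exp(I*pi/4)/2 on |10>, exp(3*I*pi/4)/2 on |11>.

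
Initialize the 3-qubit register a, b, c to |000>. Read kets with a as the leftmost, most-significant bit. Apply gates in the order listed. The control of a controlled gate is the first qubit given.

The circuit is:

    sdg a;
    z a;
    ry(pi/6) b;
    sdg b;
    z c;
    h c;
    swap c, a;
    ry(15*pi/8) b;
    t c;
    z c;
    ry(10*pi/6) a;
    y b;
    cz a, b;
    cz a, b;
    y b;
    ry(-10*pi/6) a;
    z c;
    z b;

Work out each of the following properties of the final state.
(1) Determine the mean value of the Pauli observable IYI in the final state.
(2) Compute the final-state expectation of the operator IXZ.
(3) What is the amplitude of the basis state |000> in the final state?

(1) The observable IYI averages to 1/2. Key observation: steps 10-17 multiply out to the identity, so the circuit reduces to the remaining gates.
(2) The observable IXZ averages to sqrt(6 - 3*sqrt(2))/4.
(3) The amplitude on |000> is -sqrt(3)*cos(pi/16)/4 - cos(pi/16)/4 - I*sin(pi/16)/4 + sqrt(3)*I*sin(pi/16)/4.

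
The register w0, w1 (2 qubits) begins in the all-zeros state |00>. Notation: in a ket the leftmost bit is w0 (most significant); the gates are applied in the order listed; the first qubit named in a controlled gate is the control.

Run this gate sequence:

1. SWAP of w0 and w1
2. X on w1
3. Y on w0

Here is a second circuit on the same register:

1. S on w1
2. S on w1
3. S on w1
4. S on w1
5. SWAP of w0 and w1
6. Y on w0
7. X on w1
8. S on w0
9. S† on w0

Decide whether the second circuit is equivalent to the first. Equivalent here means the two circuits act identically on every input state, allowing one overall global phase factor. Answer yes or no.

Yes, they are equivalent — the unitaries differ by at most a global phase.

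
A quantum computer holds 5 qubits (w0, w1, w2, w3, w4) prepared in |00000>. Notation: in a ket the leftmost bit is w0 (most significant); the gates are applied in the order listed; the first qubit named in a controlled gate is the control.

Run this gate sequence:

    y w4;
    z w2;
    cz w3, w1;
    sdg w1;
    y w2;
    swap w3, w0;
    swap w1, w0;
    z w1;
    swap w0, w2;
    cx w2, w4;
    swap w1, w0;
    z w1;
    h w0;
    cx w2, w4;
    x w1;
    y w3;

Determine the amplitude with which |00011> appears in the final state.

The amplitude on |00011> is sqrt(2)*I/2.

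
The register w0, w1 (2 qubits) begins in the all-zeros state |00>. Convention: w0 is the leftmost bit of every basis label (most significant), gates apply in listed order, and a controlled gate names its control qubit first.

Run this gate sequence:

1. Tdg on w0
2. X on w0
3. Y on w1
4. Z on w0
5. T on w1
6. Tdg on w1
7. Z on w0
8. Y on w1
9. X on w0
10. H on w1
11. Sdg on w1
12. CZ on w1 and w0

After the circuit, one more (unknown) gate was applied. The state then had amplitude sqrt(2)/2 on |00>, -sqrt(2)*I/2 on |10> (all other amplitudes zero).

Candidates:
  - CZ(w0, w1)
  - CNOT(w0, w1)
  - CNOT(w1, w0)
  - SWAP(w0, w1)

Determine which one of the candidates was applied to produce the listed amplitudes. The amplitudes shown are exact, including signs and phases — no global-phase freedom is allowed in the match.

The unique candidate consistent with the amplitudes is SWAP(w0, w1). Key observation: the block from step 2 through step 9 cancels to the identity and can be dropped.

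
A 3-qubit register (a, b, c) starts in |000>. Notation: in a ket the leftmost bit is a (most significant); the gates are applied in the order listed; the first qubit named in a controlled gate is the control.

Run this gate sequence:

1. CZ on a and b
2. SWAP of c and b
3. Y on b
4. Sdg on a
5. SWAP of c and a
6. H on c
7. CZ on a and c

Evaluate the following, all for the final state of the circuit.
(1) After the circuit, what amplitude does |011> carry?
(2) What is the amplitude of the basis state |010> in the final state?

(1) The amplitude on |011> is sqrt(2)*I/2.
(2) The final state's coefficient on |010> equals sqrt(2)*I/2.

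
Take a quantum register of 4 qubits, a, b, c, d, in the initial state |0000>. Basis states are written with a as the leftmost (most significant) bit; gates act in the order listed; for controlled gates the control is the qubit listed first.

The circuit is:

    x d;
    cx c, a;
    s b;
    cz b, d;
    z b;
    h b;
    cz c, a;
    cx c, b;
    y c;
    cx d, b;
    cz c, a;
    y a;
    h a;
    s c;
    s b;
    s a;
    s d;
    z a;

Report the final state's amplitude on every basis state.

The resulting statevector has amplitude 1/2 on |0011>, I/2 on |0111>, I/2 on |1011>, -1/2 on |1111>, and 0 on every other basis state.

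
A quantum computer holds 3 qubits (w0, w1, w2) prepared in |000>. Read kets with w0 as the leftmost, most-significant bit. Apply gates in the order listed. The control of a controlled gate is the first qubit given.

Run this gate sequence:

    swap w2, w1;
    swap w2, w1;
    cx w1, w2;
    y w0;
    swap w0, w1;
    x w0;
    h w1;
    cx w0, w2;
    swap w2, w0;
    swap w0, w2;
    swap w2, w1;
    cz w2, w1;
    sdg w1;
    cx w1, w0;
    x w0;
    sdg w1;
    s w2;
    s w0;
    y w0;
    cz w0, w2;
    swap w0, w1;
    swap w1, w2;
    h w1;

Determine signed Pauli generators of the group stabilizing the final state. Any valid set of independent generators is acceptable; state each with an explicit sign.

The final state is stabilized by the group generated by -IYI, -ZII, +IIZ; other independent generating sets are equally valid. Key observation: steps 1-2 multiply out to the identity, so the circuit reduces to the remaining gates.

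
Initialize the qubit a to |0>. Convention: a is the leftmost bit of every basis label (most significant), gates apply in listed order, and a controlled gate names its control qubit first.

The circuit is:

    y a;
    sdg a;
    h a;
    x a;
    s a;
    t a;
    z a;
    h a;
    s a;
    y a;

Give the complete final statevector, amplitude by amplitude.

After the circuit, the state carries amplitude -1/2 + exp(3*I*pi/4)/2 on |0>, -I/2 + exp(I*pi/4)/2 on |1>.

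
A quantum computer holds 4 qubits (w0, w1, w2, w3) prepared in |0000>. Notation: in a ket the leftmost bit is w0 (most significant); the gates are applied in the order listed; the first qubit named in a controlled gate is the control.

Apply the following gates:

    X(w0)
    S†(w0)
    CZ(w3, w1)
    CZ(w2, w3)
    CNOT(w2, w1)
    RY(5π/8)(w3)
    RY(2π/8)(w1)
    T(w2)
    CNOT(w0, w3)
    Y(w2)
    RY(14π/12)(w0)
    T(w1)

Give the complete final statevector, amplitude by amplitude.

The final amplitudes are 0 on |0000>, 0 on |0001>, -sqrt(sqrt(2) + 2)*(sqrt(2) + sqrt(6))*sin(5*pi/16)/8 on |0010>, -sqrt(sqrt(2) + 2)*(sqrt(2) + sqrt(6))*cos(5*pi/16)/8 on |0011>, 0 on |0100>, 0 on |0101>, -sqrt(6)*sqrt(1/2 - sqrt(2)/4)*exp(I*pi/4)*sin(5*pi/16)/4 - sqrt(2)*sqrt(1/2 - sqrt(2)/4)*exp(I*pi/4)*sin(5*pi/16)/4 on |0110>, -sqrt(6)*sqrt(1/2 - sqrt(2)/4)*exp(I*pi/4)*cos(5*pi/16)/4 - sqrt(2)*sqrt(1/2 - sqrt(2)/4)*exp(I*pi/4)*cos(5*pi/16)/4 on |0111>, 0 on |1000>, 0 on |1001>, sqrt(sqrt(2) + 2)*(-sqrt(6) + sqrt(2))*sin(5*pi/16)/8 on |1010>, sqrt(sqrt(2) + 2)*(-sqrt(6) + sqrt(2))*cos(5*pi/16)/8 on |1011>, 0 on |1100>, 0 on |1101>, -sqrt(6)*sqrt(1/2 - sqrt(2)/4)*exp(I*pi/4)*sin(5*pi/16)/4 + sqrt(2)*sqrt(1/2 - sqrt(2)/4)*exp(I*pi/4)*sin(5*pi/16)/4 on |1110>, -sqrt(6)*sqrt(1/2 - sqrt(2)/4)*exp(I*pi/4)*cos(5*pi/16)/4 + sqrt(2)*sqrt(1/2 - sqrt(2)/4)*exp(I*pi/4)*cos(5*pi/16)/4 on |1111>.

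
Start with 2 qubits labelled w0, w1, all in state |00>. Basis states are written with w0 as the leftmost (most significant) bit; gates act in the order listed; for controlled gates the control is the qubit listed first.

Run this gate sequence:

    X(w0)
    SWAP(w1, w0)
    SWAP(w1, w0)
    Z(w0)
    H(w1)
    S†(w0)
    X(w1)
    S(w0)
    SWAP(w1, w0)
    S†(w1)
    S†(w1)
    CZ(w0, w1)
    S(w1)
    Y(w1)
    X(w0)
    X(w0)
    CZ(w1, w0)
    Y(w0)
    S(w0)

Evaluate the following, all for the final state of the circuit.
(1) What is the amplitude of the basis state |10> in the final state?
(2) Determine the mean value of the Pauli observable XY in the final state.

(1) The amplitude on |10> is -sqrt(2)/2.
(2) In the final state, XY has expectation 0.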